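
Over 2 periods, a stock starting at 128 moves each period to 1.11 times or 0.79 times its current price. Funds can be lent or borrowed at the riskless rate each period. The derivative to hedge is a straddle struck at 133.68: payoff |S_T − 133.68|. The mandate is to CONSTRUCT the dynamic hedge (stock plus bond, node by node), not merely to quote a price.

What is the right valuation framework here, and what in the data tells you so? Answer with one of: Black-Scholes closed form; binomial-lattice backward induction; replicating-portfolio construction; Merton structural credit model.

Key observation: a price alone would not answer the question — the per-node share/bond construction on the spot-128, 1.11/0.79 tree is required, and only the replicating-portfolio method yields it.

framework: replicating-portfolio construction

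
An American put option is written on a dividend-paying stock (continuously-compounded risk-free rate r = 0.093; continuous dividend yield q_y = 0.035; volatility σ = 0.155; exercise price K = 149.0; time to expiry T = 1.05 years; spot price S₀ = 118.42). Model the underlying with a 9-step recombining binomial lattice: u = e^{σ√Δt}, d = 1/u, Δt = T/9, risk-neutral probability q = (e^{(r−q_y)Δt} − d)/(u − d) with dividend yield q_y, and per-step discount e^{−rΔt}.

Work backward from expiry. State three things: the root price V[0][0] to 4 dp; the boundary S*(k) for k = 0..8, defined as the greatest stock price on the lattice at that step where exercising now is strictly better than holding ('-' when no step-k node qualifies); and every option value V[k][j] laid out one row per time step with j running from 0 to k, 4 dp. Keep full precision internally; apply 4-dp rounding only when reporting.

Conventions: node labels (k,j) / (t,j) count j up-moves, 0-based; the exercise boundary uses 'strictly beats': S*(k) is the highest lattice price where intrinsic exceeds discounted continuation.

price = 30.5800
boundary = 118.4200 124.8584 131.6468 124.8584 131.6468 124.8584 131.6468 138.8043 131.6468
tree:
30.5800
36.6864 24.1416
42.4779 30.5800 17.3532
47.9708 36.6864 24.1416 11.2057
53.1804 42.4779 30.5800 17.3532 6.4154
58.1214 47.9708 36.6864 24.1416 10.7759 2.9871
62.8076 53.1804 42.4779 30.5800 17.3532 5.6265 0.8942
67.2521 58.1214 47.9708 36.6864 24.1416 10.1957 2.0126 0.0000
71.4675 62.8076 53.1804 42.4779 30.5800 17.3532 4.5299 0.0000 0.0000
75.4655 67.2521 58.1214 47.9708 36.6864 24.1416 10.1957 0.0000 0.0000 0.0000

params: Δt=0.11667 u=1.05437 d=0.94843 q=0.55086 e^(-rΔt)=0.98921
t_9 payoffs: 75.4655 67.2521 58.1214 47.9708 36.6864 24.1416 10.1957 0.0000 0.0000 0.0000
t_8: node(8,0) S=77.5325 payoff=71.4675 vs cont=70.1756 → 71.4675 [stop]  node(8,1) S=86.1924 payoff=62.8076 vs cont=61.5509 → 62.8076 [stop]  node(8,2) S=95.8196 payoff=53.1804 vs cont=51.9629 → 53.1804 [stop]  node(8,3) S=106.5221 payoff=42.4779 vs cont=41.3041 → 42.4779 [stop]  node(8,4) S=118.4200 payoff=30.5800 vs cont=29.4547 → 30.5800 [stop]  node(8,5) S=131.6468 payoff=17.3532 vs cont=16.2817 → 17.3532 [stop]  node(8,6) S=146.3510 payoff=2.6490 vs cont=4.5299 → 4.5299 [wait]  node(8,7) S=162.6976 payoff=0.0000 vs cont=0.0000 → 0.0000 [wait]  node(8,8) S=180.8699 payoff=0.0000 vs cont=0.0000 → 0.0000 [wait]  ⇒ S*(8)=131.6468
t_7: node(7,0) S=81.7479 payoff=67.2521 vs cont=65.9774 → 67.2521 [stop]  node(7,1) S=90.8786 payoff=58.1214 vs cont=56.8838 → 58.1214 [stop]  node(7,2) S=101.0292 payoff=47.9708 vs cont=46.7746 → 47.9708 [stop]  node(7,3) S=112.3136 payoff=36.6864 vs cont=35.5362 → 36.6864 [stop]  node(7,4) S=124.8584 payoff=24.1416 vs cont=23.0425 → 24.1416 [stop]  node(7,5) S=138.8043 payoff=10.1957 vs cont=10.1783 → 10.1957 [stop]  node(7,6) S=154.3080 payoff=0.0000 vs cont=2.0126 → 2.0126 [wait]  node(7,7) S=171.5433 payoff=0.0000 vs cont=0.0000 → 0.0000 [wait]  ⇒ S*(7)=138.8043
t_6: node(6,0) S=86.1924 payoff=62.8076 vs cont=61.5509 → 62.8076 [stop]  node(6,1) S=95.8196 payoff=53.1804 vs cont=51.9629 → 53.1804 [stop]  node(6,2) S=106.5221 payoff=42.4779 vs cont=41.3041 → 42.4779 [stop]  node(6,3) S=118.4200 payoff=30.5800 vs cont=29.4547 → 30.5800 [stop]  node(6,4) S=131.6468 payoff=17.3532 vs cont=16.2817 → 17.3532 [stop]  node(6,5) S=146.3510 payoff=2.6490 vs cont=5.6265 → 5.6265 [wait]  node(6,6) S=162.6976 payoff=0.0000 vs cont=0.8942 → 0.8942 [wait]  ⇒ S*(6)=131.6468
t_5: node(5,0) S=90.8786 payoff=58.1214 vs cont=56.8838 → 58.1214 [stop]  node(5,1) S=101.0292 payoff=47.9708 vs cont=46.7746 → 47.9708 [stop]  node(5,2) S=112.3136 payoff=36.6864 vs cont=35.5362 → 36.6864 [stop]  node(5,3) S=124.8584 payoff=24.1416 vs cont=23.0425 → 24.1416 [stop]  node(5,4) S=138.8043 payoff=10.1957 vs cont=10.7759 → 10.7759 [wait]  node(5,5) S=154.3080 payoff=0.0000 vs cont=2.9871 → 2.9871 [wait]  ⇒ S*(5)=124.8584
t_4: node(4,0) S=95.8196 payoff=53.1804 vs cont=51.9629 → 53.1804 [stop]  node(4,1) S=106.5221 payoff=42.4779 vs cont=41.3041 → 42.4779 [stop]  node(4,2) S=118.4200 payoff=30.5800 vs cont=29.4547 → 30.5800 [stop]  node(4,3) S=131.6468 payoff=17.3532 vs cont=16.5979 → 17.3532 [stop]  node(4,4) S=146.3510 payoff=2.6490 vs cont=6.4154 → 6.4154 [wait]  ⇒ S*(4)=131.6468
t_3: node(3,0) S=101.0292 payoff=47.9708 vs cont=46.7746 → 47.9708 [stop]  node(3,1) S=112.3136 payoff=36.6864 vs cont=35.5362 → 36.6864 [stop]  node(3,2) S=124.8584 payoff=24.1416 vs cont=23.0425 → 24.1416 [stop]  node(3,3) S=138.8043 payoff=10.1957 vs cont=11.2057 → 11.2057 [wait]  ⇒ S*(3)=124.8584
t_2: node(2,0) S=106.5221 payoff=42.4779 vs cont=41.3041 → 42.4779 [stop]  node(2,1) S=118.4200 payoff=30.5800 vs cont=29.4547 → 30.5800 [stop]  node(2,2) S=131.6468 payoff=17.3532 vs cont=16.8321 → 17.3532 [stop]  ⇒ S*(2)=131.6468
t_1: node(1,0) S=112.3136 payoff=36.6864 vs cont=35.5362 → 36.6864 [stop]  node(1,1) S=124.8584 payoff=24.1416 vs cont=23.0425 → 24.1416 [stop]  ⇒ S*(1)=124.8584
t_0: node(0,0) S=118.4200 payoff=30.5800 vs cont=29.4547 → 30.5800 [stop]  ⇒ S*(0)=118.4200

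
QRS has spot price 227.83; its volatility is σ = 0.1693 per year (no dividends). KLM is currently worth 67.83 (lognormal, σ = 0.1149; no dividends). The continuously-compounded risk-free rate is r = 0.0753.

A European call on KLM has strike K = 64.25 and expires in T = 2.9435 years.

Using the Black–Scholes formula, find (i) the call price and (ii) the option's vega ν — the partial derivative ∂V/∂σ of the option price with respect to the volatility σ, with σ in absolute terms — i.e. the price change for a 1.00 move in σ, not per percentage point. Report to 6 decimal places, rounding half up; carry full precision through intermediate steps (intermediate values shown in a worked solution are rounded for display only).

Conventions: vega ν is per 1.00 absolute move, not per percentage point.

price = 16.779147
ν = 15.117871

σ√T = 0.1149·√2.9435 = 0.197130
d₁ = (ln(S/K) + (r+σ²/2)T) / (σ√T) = (ln(67.83/64.25) + (0.0753+0.1149²/2)·2.9435) / 0.197130 = (0.054223 + 0.241076) / 0.197130 = 1.497991
d₂ = d₁ − σ√T = 1.497991 − 0.197130 = 1.300861
e^{−rT} = 0.801199
N(d₁) = 0.932932,  N(d₂) = 0.903347
Call price V = S·N(d₁) − K·e^{−rT}·N(d₂) = 63.280789 − 46.501643 = 16.779147
φ(d₁) = (1/√(2π))·e^{−d₁²/2} = 0.129908
ν = S·φ(d₁)·√T = 15.117871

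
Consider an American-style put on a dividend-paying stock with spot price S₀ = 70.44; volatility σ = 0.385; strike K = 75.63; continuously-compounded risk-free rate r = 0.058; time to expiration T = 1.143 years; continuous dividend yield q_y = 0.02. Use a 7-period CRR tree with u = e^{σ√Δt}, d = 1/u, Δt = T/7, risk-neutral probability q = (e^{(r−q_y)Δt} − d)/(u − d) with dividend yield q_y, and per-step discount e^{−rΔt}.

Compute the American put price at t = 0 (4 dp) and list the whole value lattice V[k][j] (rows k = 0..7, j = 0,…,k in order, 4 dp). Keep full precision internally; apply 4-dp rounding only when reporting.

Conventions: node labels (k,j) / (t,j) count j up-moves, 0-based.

price = 13.0762
tree:
13.0762
18.1629 7.8486
24.3746 11.8225 3.7179
31.4602 17.2147 6.2406 1.0706
37.8240 24.0252 10.2099 2.0830 0.0000
43.2709 31.4602 16.1063 4.0524 0.0000 0.0000
47.9331 37.8240 24.0252 7.8841 0.0000 0.0000 0.0000
51.9235 43.2709 31.4602 15.3387 0.0000 0.0000 0.0000 0.0000

Δt=0.16329  u=1.16833  d=0.85592  q=0.48111  discount=0.99057
step 7 (expiry): payoffs max(K−S,0) = 51.9235 43.2709 31.4602 15.3387 0.0000 0.0000 0.0000 0.0000
k=6: (k=6,j=0): S=27.6969, K−S=47.9331, hold=47.3105 ⇒ V=47.9331 exercise | (k=6,j=1): S=37.8060, K−S=37.8240, hold=37.2344 ⇒ V=37.8240 exercise | (k=6,j=2): S=51.6048, K−S=24.0252, hold=23.4806 ⇒ V=24.0252 exercise | (k=6,j=3): S=70.4400, K−S=5.1900, hold=7.8841 ⇒ V=7.8841 continue | (k=6,j=4): S=96.1498, K−S=0.0000, hold=0.0000 ⇒ V=0.0000 continue | (k=6,j=5): S=131.2435, K−S=0.0000, hold=0.0000 ⇒ V=0.0000 continue | (k=6,j=6): S=179.1459, K−S=0.0000, hold=0.0000 ⇒ V=0.0000 continue
k=5: (k=5,j=0): S=32.3591, K−S=43.2709, hold=42.6635 ⇒ V=43.2709 exercise | (k=5,j=1): S=44.1698, K−S=31.4602, hold=30.8913 ⇒ V=31.4602 exercise | (k=5,j=2): S=60.2913, K−S=15.3387, hold=16.1063 ⇒ V=16.1063 continue | (k=5,j=3): S=82.2970, K−S=0.0000, hold=4.0524 ⇒ V=4.0524 continue | (k=5,j=4): S=112.3345, K−S=0.0000, hold=0.0000 ⇒ V=0.0000 continue | (k=5,j=5): S=153.3354, K−S=0.0000, hold=0.0000 ⇒ V=0.0000 continue
k=4: (k=4,j=0): S=37.8060, K−S=37.8240, hold=37.2344 ⇒ V=37.8240 exercise | (k=4,j=1): S=51.6048, K−S=24.0252, hold=23.8464 ⇒ V=24.0252 exercise | (k=4,j=2): S=70.4400, K−S=5.1900, hold=10.2099 ⇒ V=10.2099 continue | (k=4,j=3): S=96.1498, K−S=0.0000, hold=2.0830 ⇒ V=2.0830 continue | (k=4,j=4): S=131.2435, K−S=0.0000, hold=0.0000 ⇒ V=0.0000 continue
k=3: (k=3,j=0): S=44.1698, K−S=31.4602, hold=30.8913 ⇒ V=31.4602 exercise | (k=3,j=1): S=60.2913, K−S=15.3387, hold=17.2147 ⇒ V=17.2147 continue | (k=3,j=2): S=82.2970, K−S=0.0000, hold=6.2406 ⇒ V=6.2406 continue | (k=3,j=3): S=112.3345, K−S=0.0000, hold=1.0706 ⇒ V=1.0706 continue
k=2: (k=2,j=0): S=51.6048, K−S=24.0252, hold=24.3746 ⇒ V=24.3746 continue | (k=2,j=1): S=70.4400, K−S=5.1900, hold=11.8225 ⇒ V=11.8225 continue | (k=2,j=2): S=96.1498, K−S=0.0000, hold=3.7179 ⇒ V=3.7179 continue
k=1: (k=1,j=0): S=60.2913, K−S=15.3387, hold=18.1629 ⇒ V=18.1629 continue | (k=1,j=1): S=82.2970, K−S=0.0000, hold=7.8486 ⇒ V=7.8486 continue
k=0: (k=0,j=0): S=70.4400, K−S=5.1900, hold=13.0762 ⇒ V=13.0762 continue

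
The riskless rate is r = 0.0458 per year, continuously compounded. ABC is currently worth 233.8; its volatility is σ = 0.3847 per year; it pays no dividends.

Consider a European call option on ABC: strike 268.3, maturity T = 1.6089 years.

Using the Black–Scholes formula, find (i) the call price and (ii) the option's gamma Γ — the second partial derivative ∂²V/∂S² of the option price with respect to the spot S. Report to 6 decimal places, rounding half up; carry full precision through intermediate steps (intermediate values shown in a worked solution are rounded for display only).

σ√T = 0.3847·√1.6089 = 0.487963
d₁ = (ln(S/K) + (r+σ²/2)T) / (σ√T) = (ln(233.8/268.3) + (0.0458+0.3847²/2)·1.6089) / 0.487963 = (-0.137640 + 0.192741) / 0.487963 = 0.112922
d₂ = d₁ − σ√T = 0.112922 − 0.487963 = -0.375041
e^{−rT} = 0.928962
N(d₁) = 0.544954,  N(d₂) = 0.353815
Call price V = S·N(d₁) − K·e^{−rT}·N(d₂) = 127.410203 − 88.185034 = 39.225170
φ(d₁) = (1/√(2π))·e^{−d₁²/2} = 0.396407
Γ = φ(d₁) / (S·σ·√T) = 0.003475

price = 39.225170
Γ = 0.003475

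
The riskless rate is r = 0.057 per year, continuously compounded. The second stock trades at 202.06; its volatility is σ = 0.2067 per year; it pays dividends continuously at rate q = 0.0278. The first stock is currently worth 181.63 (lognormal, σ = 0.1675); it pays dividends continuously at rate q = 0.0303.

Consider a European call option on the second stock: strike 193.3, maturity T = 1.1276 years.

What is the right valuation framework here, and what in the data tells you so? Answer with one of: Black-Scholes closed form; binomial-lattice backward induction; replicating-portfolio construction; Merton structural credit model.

Key observation: with the second stock following a GBM at constant σ and r, the European call struck at 193.3 prices in closed form — nothing here needs a stepwise model or a balance sheet.

framework: Black-Scholes closed form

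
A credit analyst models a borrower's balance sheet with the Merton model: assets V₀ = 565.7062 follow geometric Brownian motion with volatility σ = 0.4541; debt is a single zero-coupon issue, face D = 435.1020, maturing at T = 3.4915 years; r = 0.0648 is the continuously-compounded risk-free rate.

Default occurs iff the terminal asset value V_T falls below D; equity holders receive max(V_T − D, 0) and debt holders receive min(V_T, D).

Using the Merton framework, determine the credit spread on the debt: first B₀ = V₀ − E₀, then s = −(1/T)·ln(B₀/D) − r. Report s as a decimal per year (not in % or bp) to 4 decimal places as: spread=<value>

Apply the equity-as-call identities (strike 435.1020, horizon 3.4915 years):
d₁ = [ln(V₀/D) + (r + σ²/2)T] / (σ√T)
   = [ln(565.7062/435.1020) + (0.0648 + 0.5·0.4541²)·3.4915] / (0.4541·√3.4915)
   = [0.262494 + 0.586235] / 0.848511 = 1.000257
d₂ = d₁ − σ√T = 1.000257 − 0.848511 = 0.151746
N(d₁) = 0.841407,  N(d₂) = 0.560306,  e^(−rT) = 0.797519
E₀ = V₀·N(d₁) − D·e^(−rT)·N(d₂)
   = 565.7062·0.841407 − 435.1020·0.797519·0.560306 = 281.561554
B₀ = V₀ − E₀ = 565.7062 − 281.561554 = 284.144646
spread = −(1/T)·ln(B₀/D) − r = −(1/3.4915)·ln(284.144646/435.1020) − 0.0648 = 0.05723840

spread=0.0572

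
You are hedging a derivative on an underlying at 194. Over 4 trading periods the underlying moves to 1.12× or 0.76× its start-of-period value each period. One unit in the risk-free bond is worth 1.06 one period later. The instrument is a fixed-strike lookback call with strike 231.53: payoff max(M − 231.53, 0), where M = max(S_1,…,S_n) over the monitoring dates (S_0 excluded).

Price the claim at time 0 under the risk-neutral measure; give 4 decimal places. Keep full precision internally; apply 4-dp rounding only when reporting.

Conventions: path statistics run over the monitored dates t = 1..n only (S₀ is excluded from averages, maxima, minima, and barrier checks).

Set p* = 0.8333 (from d < R < u); the path-dependent value is the discounted p*-expectation over all price paths.
Enumerate all 2^4 = 16 price paths (U = up ×1.12, D = down ×0.76); each path with k up-moves has probability p*^k·(1−p*)^(4−k).
DDDD: M=147.4400, payoff=0.0000, prob=0.000772
UDDD: M=217.2800, payoff=0.0000, prob=0.003858
DUDD: M=165.1328, payoff=0.0000, prob=0.003858
UUDD: M=243.3536, payoff=11.8236, prob=0.019290
DDUD: M=147.4400, payoff=0.0000, prob=0.003858
UDUD: M=217.2800, payoff=0.0000, prob=0.019290
DUUD: M=184.9487, payoff=0.0000, prob=0.019290
UUUD: M=272.5560, payoff=41.0260, prob=0.096451
DDDU: M=147.4400, payoff=0.0000, prob=0.003858
UDDU: M=217.2800, payoff=0.0000, prob=0.019290
DUDU: M=165.1328, payoff=0.0000, prob=0.019290
UUDU: M=243.3536, payoff=11.8236, prob=0.096451
DDUU: M=147.4400, payoff=0.0000, prob=0.019290
UDUU: M=217.2800, payoff=0.0000, prob=0.096451
DUUU: M=207.1426, payoff=0.0000, prob=0.096451
UUUU: M=305.2628, payoff=73.7328, prob=0.482253
Price = Σ prob·payoff / R^4 = 40.883307 / 1.262477 = 32.3834

price = 32.3834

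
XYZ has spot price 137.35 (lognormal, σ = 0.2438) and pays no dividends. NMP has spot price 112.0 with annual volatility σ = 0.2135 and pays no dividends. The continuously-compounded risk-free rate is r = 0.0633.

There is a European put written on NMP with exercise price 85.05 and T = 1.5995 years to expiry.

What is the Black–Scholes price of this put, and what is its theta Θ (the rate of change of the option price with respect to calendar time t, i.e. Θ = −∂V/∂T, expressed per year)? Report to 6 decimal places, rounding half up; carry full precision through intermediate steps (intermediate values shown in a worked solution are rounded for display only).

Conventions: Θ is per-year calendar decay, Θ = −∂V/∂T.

σ√T = 0.2135·√1.5995 = 0.270016
d₁ = (ln(S/K) + (r+σ²/2)T) / (σ√T) = (ln(112.0/85.05) + (0.0633+0.2135²/2)·1.5995) / 0.270016 = (0.275260 + 0.137703) / 0.270016 = 1.529398
d₂ = d₁ − σ√T = 1.529398 − 0.270016 = 1.259381
e^{−rT} = 0.903709
N(−d₁) = 0.063083,  N(−d₂) = 0.103946
Put price V = K·e^{−rT}·N(−d₂) − S·N(−d₁) = 7.989357 − 7.065290 = 0.924067
φ(d₁) = (1/√(2π))·e^{−d₁²/2} = 0.123877
Θ = −S·φ(d₁)·σ/(2√T) + r·K·e^{−rT}·N(−d₂) = −1.171073 + 0.505726 = -0.665347

price = 0.924067
Θ = -0.665347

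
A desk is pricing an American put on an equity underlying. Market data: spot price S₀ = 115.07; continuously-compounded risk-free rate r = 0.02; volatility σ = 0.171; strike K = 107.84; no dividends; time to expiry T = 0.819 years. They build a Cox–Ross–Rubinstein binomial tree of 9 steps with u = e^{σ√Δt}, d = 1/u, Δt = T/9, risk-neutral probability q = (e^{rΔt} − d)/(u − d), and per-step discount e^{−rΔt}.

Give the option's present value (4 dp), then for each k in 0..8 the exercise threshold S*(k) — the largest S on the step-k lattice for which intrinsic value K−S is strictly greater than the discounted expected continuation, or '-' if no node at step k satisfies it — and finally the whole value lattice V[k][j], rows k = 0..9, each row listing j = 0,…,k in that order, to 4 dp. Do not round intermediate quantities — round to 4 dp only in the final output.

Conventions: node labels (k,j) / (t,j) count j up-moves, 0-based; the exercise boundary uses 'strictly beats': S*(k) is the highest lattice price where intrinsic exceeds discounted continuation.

Δt=0.09100  u=1.05294  d=0.94972  q=0.50476  discount=0.99818
step 9 (expiry): payoffs max(K−S,0) = 35.5068 27.6458 18.9304 9.2679 0.0000 0.0000 0.0000 0.0000 0.0000 0.0000
step 8: (k=8,j=0): S=76.1623, K−S=31.6777, hold=31.4816 ⇒ V=31.6777 exercise | (k=8,j=1): S=84.4395, K−S=23.4005, hold=23.2044 ⇒ V=23.4005 exercise | (k=8,j=2): S=93.6162, K−S=14.2238, hold=14.0277 ⇒ V=14.2238 exercise | (k=8,j=3): S=103.7903, K−S=4.0497, hold=4.5815 ⇒ V=4.5815 continue | (k=8,j=4): S=115.0700, K−S=0.0000, hold=0.0000 ⇒ V=0.0000 continue | (k=8,j=5): S=127.5756, K−S=0.0000, hold=0.0000 ⇒ V=0.0000 continue | (k=8,j=6): S=141.4403, K−S=0.0000, hold=0.0000 ⇒ V=0.0000 continue | (k=8,j=7): S=156.8117, K−S=0.0000, hold=0.0000 ⇒ V=0.0000 continue | (k=8,j=8): S=173.8537, K−S=0.0000, hold=0.0000 ⇒ V=0.0000 continue  boundary S*=93.6162
step 7: (k=7,j=0): S=80.1942, K−S=27.6458, hold=27.4497 ⇒ V=27.6458 exercise | (k=7,j=1): S=88.9096, K−S=18.9304, hold=18.7344 ⇒ V=18.9304 exercise | (k=7,j=2): S=98.5721, K−S=9.2679, hold=9.3398 ⇒ V=9.3398 continue | (k=7,j=3): S=109.2847, K−S=0.0000, hold=2.2649 ⇒ V=2.2649 continue | (k=7,j=4): S=121.1616, K−S=0.0000, hold=0.0000 ⇒ V=0.0000 continue | (k=7,j=5): S=134.3292, K−S=0.0000, hold=0.0000 ⇒ V=0.0000 continue | (k=7,j=6): S=148.9278, K−S=0.0000, hold=0.0000 ⇒ V=0.0000 continue | (k=7,j=7): S=165.1130, K−S=0.0000, hold=0.0000 ⇒ V=0.0000 continue  boundary S*=88.9096
step 6: (k=6,j=0): S=84.4395, K−S=23.4005, hold=23.2044 ⇒ V=23.4005 exercise | (k=6,j=1): S=93.6162, K−S=14.2238, hold=14.0639 ⇒ V=14.2238 exercise | (k=6,j=2): S=103.7903, K−S=4.0497, hold=5.7582 ⇒ V=5.7582 continue | (k=6,j=3): S=115.0700, K−S=0.0000, hold=1.1196 ⇒ V=1.1196 continue | (k=6,j=4): S=127.5756, K−S=0.0000, hold=0.0000 ⇒ V=0.0000 continue | (k=6,j=5): S=141.4403, K−S=0.0000, hold=0.0000 ⇒ V=0.0000 continue | (k=6,j=6): S=156.8117, K−S=0.0000, hold=0.0000 ⇒ V=0.0000 continue  boundary S*=93.6162
step 5: (k=5,j=0): S=88.9096, K−S=18.9304, hold=18.7344 ⇒ V=18.9304 exercise | (k=5,j=1): S=98.5721, K−S=9.2679, hold=9.9326 ⇒ V=9.9326 continue | (k=5,j=2): S=109.2847, K−S=0.0000, hold=3.4106 ⇒ V=3.4106 continue | (k=5,j=3): S=121.1616, K−S=0.0000, hold=0.5535 ⇒ V=0.5535 continue | (k=5,j=4): S=134.3292, K−S=0.0000, hold=0.0000 ⇒ V=0.0000 continue | (k=5,j=5): S=148.9278, K−S=0.0000, hold=0.0000 ⇒ V=0.0000 continue  boundary S*=88.9096
step 4: (k=4,j=0): S=93.6162, K−S=14.2238, hold=14.3626 ⇒ V=14.3626 continue | (k=4,j=1): S=103.7903, K−S=4.0497, hold=6.6285 ⇒ V=6.6285 continue | (k=4,j=2): S=115.0700, K−S=0.0000, hold=1.9649 ⇒ V=1.9649 continue | (k=4,j=3): S=127.5756, K−S=0.0000, hold=0.2736 ⇒ V=0.2736 continue | (k=4,j=4): S=141.4403, K−S=0.0000, hold=0.0000 ⇒ V=0.0000 continue  boundary S*=-
step 3: (k=3,j=0): S=98.5721, K−S=9.2679, hold=10.4397 ⇒ V=10.4397 continue | (k=3,j=1): S=109.2847, K−S=0.0000, hold=4.2667 ⇒ V=4.2667 continue | (k=3,j=2): S=121.1616, K−S=0.0000, hold=1.1092 ⇒ V=1.1092 continue | (k=3,j=3): S=134.3292, K−S=0.0000, hold=0.1353 ⇒ V=0.1353 continue  boundary S*=-
step 2: (k=2,j=0): S=103.7903, K−S=4.0497, hold=7.3106 ⇒ V=7.3106 continue | (k=2,j=1): S=115.0700, K−S=0.0000, hold=2.6681 ⇒ V=2.6681 continue | (k=2,j=2): S=127.5756, K−S=0.0000, hold=0.6165 ⇒ V=0.6165 continue  boundary S*=-
step 1: (k=1,j=0): S=109.2847, K−S=0.0000, hold=4.9582 ⇒ V=4.9582 continue | (k=1,j=1): S=121.1616, K−S=0.0000, hold=1.6295 ⇒ V=1.6295 continue  boundary S*=-
step 0: (k=0,j=0): S=115.0700, K−S=0.0000, hold=3.2721 ⇒ V=3.2721 continue  boundary S*=-

price = 3.2721
boundary = - - - - - 88.9096 93.6162 88.9096 93.6162
tree:
3.2721
4.9582 1.6295
7.3106 2.6681 0.6165
10.4397 4.2667 1.1092 0.1353
14.3626 6.6285 1.9649 0.2736 0.0000
18.9304 9.9326 3.4106 0.5535 0.0000 0.0000
23.4005 14.2238 5.7582 1.1196 0.0000 0.0000 0.0000
27.6458 18.9304 9.3398 2.2649 0.0000 0.0000 0.0000 0.0000
31.6777 23.4005 14.2238 4.5815 0.0000 0.0000 0.0000 0.0000 0.0000
35.5068 27.6458 18.9304 9.2679 0.0000 0.0000 0.0000 0.0000 0.0000 0.0000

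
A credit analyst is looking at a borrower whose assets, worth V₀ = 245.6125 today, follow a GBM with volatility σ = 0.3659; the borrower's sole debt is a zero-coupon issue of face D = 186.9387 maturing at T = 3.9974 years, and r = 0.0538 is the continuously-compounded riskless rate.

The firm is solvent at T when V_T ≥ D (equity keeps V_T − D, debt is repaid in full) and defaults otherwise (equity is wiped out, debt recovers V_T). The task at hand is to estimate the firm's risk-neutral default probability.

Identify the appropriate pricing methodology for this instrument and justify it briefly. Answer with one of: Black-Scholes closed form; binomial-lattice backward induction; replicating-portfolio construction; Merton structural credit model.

Key observation: with the firm-asset dynamics (V₀ = 245.6125) and a single zero-coupon liability of face 186.9387 given, debt value, spread, and default probability all derive from the option view of the balance sheet.

framework: Merton structural credit model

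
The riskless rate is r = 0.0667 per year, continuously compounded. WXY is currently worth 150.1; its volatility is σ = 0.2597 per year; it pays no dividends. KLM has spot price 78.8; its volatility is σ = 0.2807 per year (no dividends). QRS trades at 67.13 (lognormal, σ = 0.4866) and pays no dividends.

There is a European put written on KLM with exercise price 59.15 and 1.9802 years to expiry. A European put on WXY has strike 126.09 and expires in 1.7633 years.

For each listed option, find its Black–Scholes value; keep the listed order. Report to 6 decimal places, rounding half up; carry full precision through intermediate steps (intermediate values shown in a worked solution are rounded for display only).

price(KLM put K=59.15) = 1.848228
price(WXY put K=126.09) = 4.906398

[KLM put K=59.15]
σ√T = 0.2807·√1.9802 = 0.395000
d₁ = (ln(S/K) + (r+σ²/2)T) / (σ√T) = (ln(78.8/59.15) + (0.0667+0.2807²/2)·1.9802) / 0.395000 = (0.286836 + 0.210092) / 0.395000 = 1.258047
d₂ = d₁ − σ√T = 1.258047 − 0.395000 = 0.863047
e^{−rT} = 0.876271
N(−d₁) = 0.104187,  N(−d₂) = 0.194056
price = K·e^{−rT}·N(−d₂) − S·N(−d₁) = 10.058201 − 8.209973 = 1.848228
[WXY put K=126.09]
σ√T = 0.2597·√1.7633 = 0.344854
d₁ = (ln(S/K) + (r+σ²/2)T) / (σ√T) = (ln(150.1/126.09) + (0.0667+0.2597²/2)·1.7633) / 0.344854 = (0.174306 + 0.177074) / 0.344854 = 1.018924
d₂ = d₁ − σ√T = 1.018924 − 0.344854 = 0.674071
e^{−rT} = 0.889041
N(−d₁) = 0.154119,  N(−d₂) = 0.250133
price = K·e^{−rT}·N(−d₂) − S·N(−d₁) = 28.039723 − 23.133325 = 4.906398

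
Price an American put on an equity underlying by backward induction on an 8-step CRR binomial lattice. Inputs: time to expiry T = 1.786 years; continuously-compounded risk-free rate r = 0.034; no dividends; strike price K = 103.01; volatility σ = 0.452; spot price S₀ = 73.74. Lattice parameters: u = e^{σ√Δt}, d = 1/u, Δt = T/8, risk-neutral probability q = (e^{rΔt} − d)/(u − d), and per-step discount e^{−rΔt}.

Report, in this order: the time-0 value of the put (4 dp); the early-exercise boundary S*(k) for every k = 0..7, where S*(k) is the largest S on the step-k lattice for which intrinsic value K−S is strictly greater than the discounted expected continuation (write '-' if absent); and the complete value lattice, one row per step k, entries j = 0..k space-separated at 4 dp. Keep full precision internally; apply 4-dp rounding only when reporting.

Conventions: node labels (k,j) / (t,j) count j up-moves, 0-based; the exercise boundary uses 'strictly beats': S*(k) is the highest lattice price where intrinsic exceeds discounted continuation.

params: Δt=0.22325 u=1.23809 d=0.80770 q=0.46451 e^(-rΔt)=0.99244
t_8 payoffs: 89.6534 82.5363 71.6267 54.9038 29.2700 0.0000 0.0000 0.0000 0.0000
t_7: node(7,0) S=16.5366 payoff=86.4734 vs cont=85.6945 → 86.4734 [stop]  node(7,1) S=25.3483 payoff=77.6617 vs cont=76.8828 → 77.6617 [stop]  node(7,2) S=38.8553 payoff=64.1547 vs cont=63.3758 → 64.1547 [stop]  node(7,3) S=59.5597 payoff=43.4503 vs cont=42.6714 → 43.4503 [stop]  node(7,4) S=91.2965 payoff=11.7135 vs cont=15.5552 → 15.5552 [wait]  node(7,5) S=139.9446 payoff=0.0000 vs cont=0.0000 → 0.0000 [wait]  node(7,6) S=214.5152 payoff=0.0000 vs cont=0.0000 → 0.0000 [wait]  node(7,7) S=328.8213 payoff=0.0000 vs cont=0.0000 → 0.0000 [wait]  ⇒ S*(7)=59.5597
t_6: node(6,0) S=20.4737 payoff=82.5363 vs cont=81.7573 → 82.5363 [stop]  node(6,1) S=31.3833 payoff=71.6267 vs cont=70.8477 → 71.6267 [stop]  node(6,2) S=48.1062 payoff=54.9038 vs cont=54.1248 → 54.9038 [stop]  node(6,3) S=73.7400 payoff=29.2700 vs cont=30.2621 → 30.2621 [wait]  node(6,4) S=113.0330 payoff=0.0000 vs cont=8.2666 → 8.2666 [wait]  node(6,5) S=173.2635 payoff=0.0000 vs cont=0.0000 → 0.0000 [wait]  node(6,6) S=265.5883 payoff=0.0000 vs cont=0.0000 → 0.0000 [wait]  ⇒ S*(6)=48.1062
t_5: node(5,0) S=25.3483 payoff=77.6617 vs cont=76.8828 → 77.6617 [stop]  node(5,1) S=38.8553 payoff=64.1547 vs cont=63.3758 → 64.1547 [stop]  node(5,2) S=59.5597 payoff=43.4503 vs cont=43.1288 → 43.4503 [stop]  node(5,3) S=91.2965 payoff=11.7135 vs cont=19.8933 → 19.8933 [wait]  node(5,4) S=139.9446 payoff=0.0000 vs cont=4.3932 → 4.3932 [wait]  node(5,5) S=214.5152 payoff=0.0000 vs cont=0.0000 → 0.0000 [wait]  ⇒ S*(5)=59.5597
t_4: node(4,0) S=31.3833 payoff=71.6267 vs cont=70.8477 → 71.6267 [stop]  node(4,1) S=48.1062 payoff=54.9038 vs cont=54.1248 → 54.9038 [stop]  node(4,2) S=73.7400 payoff=29.2700 vs cont=32.2620 → 32.2620 [wait]  node(4,3) S=113.0330 payoff=0.0000 vs cont=12.5973 → 12.5973 [wait]  node(4,4) S=173.2635 payoff=0.0000 vs cont=2.3347 → 2.3347 [wait]  ⇒ S*(4)=48.1062
t_3: node(3,0) S=38.8553 payoff=64.1547 vs cont=63.3758 → 64.1547 [stop]  node(3,1) S=59.5597 payoff=43.4503 vs cont=44.0507 → 44.0507 [wait]  node(3,2) S=91.2965 payoff=11.7135 vs cont=22.9526 → 22.9526 [wait]  node(3,3) S=139.9446 payoff=0.0000 vs cont=7.7710 → 7.7710 [wait]  ⇒ S*(3)=38.8553
t_2: node(2,0) S=48.1062 payoff=54.9038 vs cont=54.4016 → 54.9038 [stop]  node(2,1) S=73.7400 payoff=29.2700 vs cont=33.9913 → 33.9913 [wait]  node(2,2) S=113.0330 payoff=0.0000 vs cont=15.7803 → 15.7803 [wait]  ⇒ S*(2)=48.1062
t_1: node(1,0) S=59.5597 payoff=43.4503 vs cont=44.8480 → 44.8480 [wait]  node(1,1) S=91.2965 payoff=11.7135 vs cont=25.3390 → 25.3390 [wait]  ⇒ S*(1)=-
t_0: node(0,0) S=73.7400 payoff=29.2700 vs cont=35.5152 → 35.5152 [wait]  ⇒ S*(0)=-

price = 35.5152
boundary = - - 48.1062 38.8553 48.1062 59.5597 48.1062 59.5597
tree:
35.5152
44.8480 25.3390
54.9038 33.9913 15.7803
64.1547 44.0507 22.9526 7.7710
71.6267 54.9038 32.2620 12.5973 2.3347
77.6617 64.1547 43.4503 19.8933 4.3932 0.0000
82.5363 71.6267 54.9038 30.2621 8.2666 0.0000 0.0000
86.4734 77.6617 64.1547 43.4503 15.5552 0.0000 0.0000 0.0000
89.6534 82.5363 71.6267 54.9038 29.2700 0.0000 0.0000 0.0000 0.0000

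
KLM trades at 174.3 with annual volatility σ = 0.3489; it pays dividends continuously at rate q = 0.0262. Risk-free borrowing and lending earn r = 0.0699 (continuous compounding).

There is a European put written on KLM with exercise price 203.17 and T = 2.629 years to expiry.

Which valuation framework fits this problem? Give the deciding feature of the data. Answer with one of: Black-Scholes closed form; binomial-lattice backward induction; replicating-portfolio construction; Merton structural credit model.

framework: Black-Scholes closed form

Key observation: everything needed for the exact continuous-time valuation of the European put on KLM (strike 203.17) is given, and no feature rules the closed form out.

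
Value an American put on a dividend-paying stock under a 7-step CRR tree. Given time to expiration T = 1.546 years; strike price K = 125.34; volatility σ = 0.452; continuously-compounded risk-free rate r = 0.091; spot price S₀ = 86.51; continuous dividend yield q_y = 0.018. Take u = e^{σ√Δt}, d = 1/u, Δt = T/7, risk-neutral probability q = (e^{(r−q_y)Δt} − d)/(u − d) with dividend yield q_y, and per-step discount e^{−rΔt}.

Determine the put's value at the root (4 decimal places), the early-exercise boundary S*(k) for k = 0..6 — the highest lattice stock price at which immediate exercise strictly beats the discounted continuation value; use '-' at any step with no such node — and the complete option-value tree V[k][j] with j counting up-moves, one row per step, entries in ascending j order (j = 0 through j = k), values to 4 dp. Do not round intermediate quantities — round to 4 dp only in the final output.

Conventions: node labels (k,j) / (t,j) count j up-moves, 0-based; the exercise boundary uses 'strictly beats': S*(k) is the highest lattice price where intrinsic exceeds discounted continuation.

Δt=0.22086  u=1.23667  d=0.80863  q=0.48507  discount=0.98010
step 7 (expiry): payoffs max(K−S,0) = 105.7832 95.4309 79.5987 55.3858 18.3560 0.0000 0.0000 0.0000
step 6: (k=6,j=0): S=24.1853, K−S=101.1547, hold=98.7568 ⇒ V=101.1547 exercise | (k=6,j=1): S=36.9876, K−S=88.3524, hold=86.0052 ⇒ V=88.3524 exercise | (k=6,j=2): S=56.5667, K−S=68.7733, hold=66.5037 ⇒ V=68.7733 exercise | (k=6,j=3): S=86.5100, K−S=38.8300, hold=36.6793 ⇒ V=38.8300 exercise | (k=6,j=4): S=132.3035, K−S=0.0000, hold=9.2641 ⇒ V=9.2641 continue | (k=6,j=5): S=202.3376, K−S=0.0000, hold=0.0000 ⇒ V=0.0000 continue | (k=6,j=6): S=309.4438, K−S=0.0000, hold=0.0000 ⇒ V=0.0000 continue  boundary S*=86.5100
step 5: (k=5,j=0): S=29.9091, K−S=95.4309, hold=93.0556 ⇒ V=95.4309 exercise | (k=5,j=1): S=45.7413, K−S=79.5987, hold=77.2862 ⇒ V=79.5987 exercise | (k=5,j=2): S=69.9542, K−S=55.3858, hold=53.1694 ⇒ V=55.3858 exercise | (k=5,j=3): S=106.9840, K−S=18.3560, hold=24.0013 ⇒ V=24.0013 continue | (k=5,j=4): S=163.6153, K−S=0.0000, hold=4.6755 ⇒ V=4.6755 continue | (k=5,j=5): S=250.2241, K−S=0.0000, hold=0.0000 ⇒ V=0.0000 continue  boundary S*=69.9542
step 4: (k=4,j=0): S=36.9876, K−S=88.3524, hold=86.0052 ⇒ V=88.3524 exercise | (k=4,j=1): S=56.5667, K−S=68.7733, hold=66.5037 ⇒ V=68.7733 exercise | (k=4,j=2): S=86.5100, K−S=38.8300, hold=39.3632 ⇒ V=39.3632 continue | (k=4,j=3): S=132.3035, K−S=0.0000, hold=14.3360 ⇒ V=14.3360 continue | (k=4,j=4): S=202.3376, K−S=0.0000, hold=2.3597 ⇒ V=2.3597 continue  boundary S*=56.5667
step 3: (k=3,j=0): S=45.7413, K−S=79.5987, hold=77.2862 ⇒ V=79.5987 exercise | (k=3,j=1): S=69.9542, K−S=55.3858, hold=53.4229 ⇒ V=55.3858 exercise | (k=3,j=2): S=106.9840, K−S=18.3560, hold=26.6817 ⇒ V=26.6817 continue | (k=3,j=3): S=163.6153, K−S=0.0000, hold=8.3570 ⇒ V=8.3570 continue  boundary S*=69.9542
step 2: (k=2,j=0): S=56.5667, K−S=68.7733, hold=66.5037 ⇒ V=68.7733 exercise | (k=2,j=1): S=86.5100, K−S=38.8300, hold=40.6374 ⇒ V=40.6374 continue | (k=2,j=2): S=132.3035, K−S=0.0000, hold=17.4390 ⇒ V=17.4390 continue  boundary S*=56.5667
step 1: (k=1,j=0): S=69.9542, K−S=55.3858, hold=54.0287 ⇒ V=55.3858 exercise | (k=1,j=1): S=106.9840, K−S=18.3560, hold=28.8000 ⇒ V=28.8000 continue  boundary S*=69.9542
step 0: (k=0,j=0): S=86.5100, K−S=38.8300, hold=41.6445 ⇒ V=41.6445 continue  boundary S*=-

price = 41.6445
boundary = - 69.9542 56.5667 69.9542 56.5667 69.9542 86.5100
tree:
41.6445
55.3858 28.8000
68.7733 40.6374 17.4390
79.5987 55.3858 26.6817 8.3570
88.3524 68.7733 39.3632 14.3360 2.3597
95.4309 79.5987 55.3858 24.0013 4.6755 0.0000
101.1547 88.3524 68.7733 38.8300 9.2641 0.0000 0.0000
105.7832 95.4309 79.5987 55.3858 18.3560 0.0000 0.0000 0.0000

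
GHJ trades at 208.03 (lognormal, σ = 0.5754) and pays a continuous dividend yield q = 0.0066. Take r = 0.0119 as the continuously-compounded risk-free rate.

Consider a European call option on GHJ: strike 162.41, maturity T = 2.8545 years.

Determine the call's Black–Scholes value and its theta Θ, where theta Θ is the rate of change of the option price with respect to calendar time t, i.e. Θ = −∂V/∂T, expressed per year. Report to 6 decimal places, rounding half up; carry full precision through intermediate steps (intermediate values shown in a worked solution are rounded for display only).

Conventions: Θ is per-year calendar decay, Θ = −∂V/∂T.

σ√T = 0.5754·√2.8545 = 0.972154
d₁ = (ln(S/K) + (r−q+σ²/2)T) / (σ√T) = (ln(208.03/162.41) + (0.0119−0.0066+0.5754²/2)·2.8545) / 0.972154 = (0.247558 + 0.487670) / 0.972154 = 0.756288
d₂ = d₁ − σ√T = 0.756288 − 0.972154 = -0.215865
e^{−rT} = 0.966602
e^{−qT} = 0.981337
N(d₁) = 0.775262,  N(d₂) = 0.414546
Call price V = S·e^{−qT}·N(d₁) − K·e^{−rT}·N(d₂) = 158.267739 − 65.077905 = 93.189834
φ(d₁) = (1/√(2π))·e^{−d₁²/2} = 0.299715
Θ = −S·e^{−qT}·φ(d₁)·σ/(2√T) + q·S·e^{−qT}·N(d₁) − r·K·e^{−rT}·N(d₂) = −10.419017 + 1.044567 − 0.774427 = -10.148877

price = 93.189834
Θ = -10.148877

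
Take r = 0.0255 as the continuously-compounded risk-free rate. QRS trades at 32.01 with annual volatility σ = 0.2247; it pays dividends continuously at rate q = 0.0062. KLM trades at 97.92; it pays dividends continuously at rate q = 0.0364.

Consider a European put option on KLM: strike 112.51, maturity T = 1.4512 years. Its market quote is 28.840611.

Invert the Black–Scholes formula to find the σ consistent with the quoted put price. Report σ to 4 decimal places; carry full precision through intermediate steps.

At σ = 0.4213 the Black–Scholes value reproduces the quote:
σ√T = 0.4213·√1.4512 = 0.507522
d₁ = (ln(S/K) + (r−q+σ²/2)T) / (σ√T) = (ln(97.92/112.51) + (0.0255−0.0364+0.4213²/2)·1.4512) / 0.507522 = (-0.138891 + 0.112971) / 0.507522 = -0.051072
d₂ = d₁ − σ√T = -0.051072 − 0.507522 = -0.558594
e^{−rT} = 0.963671
e^{−qT} = 0.948547
N(−d₁) = 0.520366,  N(−d₂) = 0.711781
V = K·e^{−rT}·N(−d₂) − S·e^{−qT}·N(−d₁) = 77.173090 − 48.332479 = 28.840611 (the quoted price), and the Black–Scholes price is strictly increasing in σ, so σ is unique

sigma = 0.4213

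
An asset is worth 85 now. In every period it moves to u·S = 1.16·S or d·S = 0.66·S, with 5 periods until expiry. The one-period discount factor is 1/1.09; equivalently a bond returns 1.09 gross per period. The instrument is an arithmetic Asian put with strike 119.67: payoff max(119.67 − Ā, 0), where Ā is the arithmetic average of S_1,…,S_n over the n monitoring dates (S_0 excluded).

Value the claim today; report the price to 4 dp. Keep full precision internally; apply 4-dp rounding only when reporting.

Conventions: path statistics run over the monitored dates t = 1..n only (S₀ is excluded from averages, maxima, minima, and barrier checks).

Under the martingale measure an up-move has probability p* = 0.8600; value the claim as the probability-weighted average of per-path payoffs, discounted 5 periods at R = 1.09.
Enumerate all 2^5 = 32 price paths (U = up ×1.16, D = down ×0.66); each path with k up-moves has probability p*^k·(1−p*)^(5−k).
DDDDD: Ā=28.8673, payoff=90.8027, prob=0.000054
UDDDD: Ā=50.7365, payoff=68.9335, prob=0.000330
DUDDD: Ā=42.2365, payoff=77.4335, prob=0.000330
UUDDD: Ā=74.2338, payoff=45.4362, prob=0.002029
DDUDD: Ā=36.6265, payoff=83.0435, prob=0.000330
UDUDD: Ā=64.3738, payoff=55.2962, prob=0.002029
DUUDD: Ā=55.8738, payoff=63.7962, prob=0.002029
UUUDD: Ā=98.2024, payoff=21.4676, prob=0.012467
DDDUD: Ā=32.9239, payoff=86.7461, prob=0.000330
UDDUD: Ā=57.8662, payoff=61.8038, prob=0.002029
DUDUD: Ā=49.3662, payoff=70.3038, prob=0.002029
UUDUD: Ā=86.7648, payoff=32.9052, prob=0.012467
DDUUD: Ā=43.7562, payoff=75.9138, prob=0.002029
UDUUD: Ā=76.9048, payoff=42.7652, prob=0.012467
DUUUD: Ā=68.4048, payoff=51.2652, prob=0.012467
UUUUD: Ā=120.2267, payoff=0.0000, prob=0.076581
DDDDU: Ā=30.4802, payoff=89.1898, prob=0.000330
UDDDU: Ā=53.5712, payoff=66.0988, prob=0.002029
DUDDU: Ā=45.0712, payoff=74.5988, prob=0.002029
UUDDU: Ā=79.2160, payoff=40.4540, prob=0.012467
DDUDU: Ā=39.4612, payoff=80.2088, prob=0.002029
UDUDU: Ā=69.3560, payoff=50.3140, prob=0.012467
DUUDU: Ā=60.8560, payoff=58.8140, prob=0.012467
UUUDU: Ā=106.9591, payoff=12.7109, prob=0.076581
DDDUU: Ā=35.7586, payoff=83.9114, prob=0.002029
UDDUU: Ā=62.8484, payoff=56.8216, prob=0.012467
DUDUU: Ā=54.3484, payoff=65.3216, prob=0.012467
UUDUU: Ā=95.5215, payoff=24.1485, prob=0.076581
DDUUU: Ā=48.7384, payoff=70.9316, prob=0.012467
UDUUU: Ā=85.6615, payoff=34.0085, prob=0.076581
DUUUU: Ā=77.1615, payoff=42.5085, prob=0.076581
UUUUU: Ā=135.6171, payoff=0.0000, prob=0.470427
Price = Σ prob·payoff / R^5 = 16.317894 / 1.538624 = 10.6055

price = 10.6055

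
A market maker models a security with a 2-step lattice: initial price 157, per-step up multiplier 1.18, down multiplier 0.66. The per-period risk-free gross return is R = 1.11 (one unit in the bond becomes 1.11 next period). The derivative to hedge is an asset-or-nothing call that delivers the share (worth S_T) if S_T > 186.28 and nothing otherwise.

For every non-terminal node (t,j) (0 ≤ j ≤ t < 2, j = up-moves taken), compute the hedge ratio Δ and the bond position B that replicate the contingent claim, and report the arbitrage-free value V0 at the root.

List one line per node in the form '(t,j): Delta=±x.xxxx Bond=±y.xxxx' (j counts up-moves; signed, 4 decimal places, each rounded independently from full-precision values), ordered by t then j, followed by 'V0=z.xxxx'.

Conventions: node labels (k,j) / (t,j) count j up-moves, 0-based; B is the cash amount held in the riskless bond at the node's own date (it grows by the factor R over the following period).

(0,0): Delta=2.0876 Bond=-194.8801
(1,0): Delta=0.0000 Bond=0.0000
(1,1): Delta=2.2692 Bond=-249.9662
V0=132.8728

No-arbitrage ⇒ martingale measure with p* = (R−d)/(u−d) = 0.8654.
Expiry values: V(2,0)=0.0000, V(2,1)=0.0000, V(2,2)=218.6068
Node (1,0) S=103.6200: V=(p*·0.0000+(1−p*)·0.0000)/1.11=0.0000; Δ=(0.0000−0.0000)/(122.2716−68.3892)=0.0000; B=V−Δ·S=0.0000
Node (1,1) S=185.2600: V=(p*·218.6068+(1−p*)·0.0000)/1.11=170.4315; Δ=(218.6068−0.0000)/(218.6068−122.2716)=2.2692; B=V−Δ·S=-249.9662
Node (0,0) S=157.0000: V=(p*·170.4315+(1−p*)·0.0000)/1.11=132.8728; Δ=(170.4315−0.0000)/(185.2600−103.6200)=2.0876; B=V−Δ·S=-194.8801
Check: Δ(0,0)·S0 + B(0,0) = 132.8728 = V0.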